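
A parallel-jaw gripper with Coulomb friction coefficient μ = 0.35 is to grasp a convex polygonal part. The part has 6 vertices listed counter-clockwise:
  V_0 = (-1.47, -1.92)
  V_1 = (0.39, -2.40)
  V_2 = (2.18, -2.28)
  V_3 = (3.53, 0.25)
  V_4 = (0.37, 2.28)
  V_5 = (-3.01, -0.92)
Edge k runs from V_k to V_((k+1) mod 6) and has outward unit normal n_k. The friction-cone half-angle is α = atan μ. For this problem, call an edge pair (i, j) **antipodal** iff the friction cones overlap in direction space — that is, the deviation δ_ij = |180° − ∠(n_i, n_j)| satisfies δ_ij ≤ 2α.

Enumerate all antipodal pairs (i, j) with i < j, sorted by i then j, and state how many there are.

count = 4; pairs: (0,3), (1,3), (2,4), (3,5)

α = atan 0.35 = 19.29°;  2α = 38.58°
n_0 = (-0.2499, -0.9683)
n_1 = (+0.0669, -0.9978)
n_2 = (+0.8823, -0.4708)
n_3 = (+0.5405, +0.8414)
n_4 = (-0.6875, +0.7262)
n_5 = (-0.5446, -0.8387)
  (0,1): δ = 161.69°  ·
  (0,2): δ = 103.61°  ·
  (0,3): δ = 18.25°  ✓
  (0,4): δ = 57.90°  ·
  (0,5): δ = 161.47°  ·
  (1,2): δ = 121.92°  ·
  (1,3): δ = 36.55°  ✓
  (1,4): δ = 39.60°  ·
  (1,5): δ = 143.17°  ·
  (2,3): δ = 94.63°  ·
  (2,4): δ = 18.48°  ✓
  (2,5): δ = 85.09°  ·
  (3,4): δ = 103.85°  ·
  (3,5): δ = 0.28°  ✓
  (4,5): δ = 76.43°  ·
antipodal pairs: 4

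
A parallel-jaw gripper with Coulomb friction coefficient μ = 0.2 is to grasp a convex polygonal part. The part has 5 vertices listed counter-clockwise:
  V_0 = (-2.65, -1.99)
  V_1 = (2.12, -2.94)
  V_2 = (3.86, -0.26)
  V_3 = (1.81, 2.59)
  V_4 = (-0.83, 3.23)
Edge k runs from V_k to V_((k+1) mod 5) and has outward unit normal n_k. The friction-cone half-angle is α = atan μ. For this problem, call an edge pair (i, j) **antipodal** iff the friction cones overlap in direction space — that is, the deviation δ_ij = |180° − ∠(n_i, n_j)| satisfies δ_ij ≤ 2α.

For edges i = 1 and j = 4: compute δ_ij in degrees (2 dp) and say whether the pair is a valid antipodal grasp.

δ = 13.77°, valid

α = atan 0.2 = 11.31°;  2α = 22.62°
edge 1: e_1 = (+1.74, +2.68);  n_1 = (+0.8387, -0.5445)
edge 4: e_4 = (-1.82, -5.22);  n_4 = (-0.9443, +0.3292)
∠(n_1, n_4) = 166.23°
δ = |180° − 166.23°| = 13.77°
13.77° ≤ 2α = 22.62°  →  valid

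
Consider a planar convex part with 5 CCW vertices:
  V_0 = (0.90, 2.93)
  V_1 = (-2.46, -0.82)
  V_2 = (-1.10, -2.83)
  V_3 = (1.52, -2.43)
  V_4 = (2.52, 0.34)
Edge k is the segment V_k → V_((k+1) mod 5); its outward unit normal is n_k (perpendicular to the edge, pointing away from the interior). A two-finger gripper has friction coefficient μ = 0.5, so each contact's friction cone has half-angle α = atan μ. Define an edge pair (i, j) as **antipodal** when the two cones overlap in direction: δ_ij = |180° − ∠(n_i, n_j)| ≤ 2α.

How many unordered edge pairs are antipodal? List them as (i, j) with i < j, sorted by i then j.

count = 3; pairs: (0,2), (0,3), (1,4)

α = atan 0.5 = 26.57°;  2α = 53.13°
n_0 = (-0.7448, +0.6673)
n_1 = (-0.8282, -0.5604)
n_2 = (+0.1509, -0.9885)
n_3 = (+0.9406, -0.3396)
n_4 = (+0.8478, +0.5303)
  (0,1): δ = 104.06°  ·
  (0,2): δ = 39.46°  ✓
  (0,3): δ = 22.01°  ✓
  (0,4): δ = 73.89°  ·
  (1,2): δ = 115.40°  ·
  (1,3): δ = 53.93°  ·
  (1,4): δ = 2.06°  ✓
  (2,3): δ = 118.53°  ·
  (2,4): δ = 66.66°  ·
  (3,4): δ = 128.12°  ·
antipodal pairs: 3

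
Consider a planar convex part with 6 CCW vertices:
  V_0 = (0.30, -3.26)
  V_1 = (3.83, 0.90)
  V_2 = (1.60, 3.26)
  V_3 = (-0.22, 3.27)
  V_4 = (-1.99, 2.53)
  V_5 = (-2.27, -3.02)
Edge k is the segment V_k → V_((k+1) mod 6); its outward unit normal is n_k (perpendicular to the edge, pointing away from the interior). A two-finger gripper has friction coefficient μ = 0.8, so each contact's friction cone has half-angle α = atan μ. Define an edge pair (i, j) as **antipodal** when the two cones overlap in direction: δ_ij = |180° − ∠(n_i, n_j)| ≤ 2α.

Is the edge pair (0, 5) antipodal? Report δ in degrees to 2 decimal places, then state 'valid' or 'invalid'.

δ = 124.98°, invalid

α = atan 0.8 = 38.66°;  2α = 77.32°
edge 0: e_0 = (+3.53, +4.16);  n_0 = (+0.7625, -0.6470)
edge 5: e_5 = (+2.57, -0.24);  n_5 = (-0.0930, -0.9957)
∠(n_0, n_5) = 55.02°
δ = |180° − 55.02°| = 124.98°
124.98° > 2α = 77.32°  →  invalid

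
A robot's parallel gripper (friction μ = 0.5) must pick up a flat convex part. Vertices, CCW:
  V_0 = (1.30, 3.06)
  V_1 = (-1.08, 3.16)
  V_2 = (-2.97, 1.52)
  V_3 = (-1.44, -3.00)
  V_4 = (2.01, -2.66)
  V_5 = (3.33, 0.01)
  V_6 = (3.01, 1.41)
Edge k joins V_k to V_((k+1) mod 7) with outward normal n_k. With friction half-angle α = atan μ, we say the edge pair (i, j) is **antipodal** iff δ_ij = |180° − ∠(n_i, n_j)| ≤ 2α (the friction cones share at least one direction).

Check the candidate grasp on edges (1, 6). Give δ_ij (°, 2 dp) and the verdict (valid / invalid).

δ = 95.07°, invalid

α = atan 0.5 = 26.57°;  2α = 53.13°
edge 1: e_1 = (-1.89, -1.64);  n_1 = (-0.6554, +0.7553)
edge 6: e_6 = (-1.71, +1.65);  n_6 = (+0.6944, +0.7196)
∠(n_1, n_6) = 84.93°
δ = |180° − 84.93°| = 95.07°
95.07° > 2α = 53.13°  →  invalid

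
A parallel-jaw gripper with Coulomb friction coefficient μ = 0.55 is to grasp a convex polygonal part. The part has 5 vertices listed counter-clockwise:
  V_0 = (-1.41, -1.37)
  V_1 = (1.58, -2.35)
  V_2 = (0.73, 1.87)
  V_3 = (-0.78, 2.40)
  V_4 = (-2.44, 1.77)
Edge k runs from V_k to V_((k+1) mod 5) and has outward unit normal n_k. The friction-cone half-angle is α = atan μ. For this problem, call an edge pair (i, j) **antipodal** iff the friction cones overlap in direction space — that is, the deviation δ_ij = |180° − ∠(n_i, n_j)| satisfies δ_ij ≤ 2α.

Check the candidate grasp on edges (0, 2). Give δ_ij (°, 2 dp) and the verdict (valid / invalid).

δ = 1.19°, valid

α = atan 0.55 = 28.81°;  2α = 57.62°
edge 0: e_0 = (+2.99, -0.98);  n_0 = (-0.3115, -0.9503)
edge 2: e_2 = (-1.51, +0.53);  n_2 = (+0.3312, +0.9436)
∠(n_0, n_2) = 178.81°
δ = |180° − 178.81°| = 1.19°
1.19° ≤ 2α = 57.62°  →  valid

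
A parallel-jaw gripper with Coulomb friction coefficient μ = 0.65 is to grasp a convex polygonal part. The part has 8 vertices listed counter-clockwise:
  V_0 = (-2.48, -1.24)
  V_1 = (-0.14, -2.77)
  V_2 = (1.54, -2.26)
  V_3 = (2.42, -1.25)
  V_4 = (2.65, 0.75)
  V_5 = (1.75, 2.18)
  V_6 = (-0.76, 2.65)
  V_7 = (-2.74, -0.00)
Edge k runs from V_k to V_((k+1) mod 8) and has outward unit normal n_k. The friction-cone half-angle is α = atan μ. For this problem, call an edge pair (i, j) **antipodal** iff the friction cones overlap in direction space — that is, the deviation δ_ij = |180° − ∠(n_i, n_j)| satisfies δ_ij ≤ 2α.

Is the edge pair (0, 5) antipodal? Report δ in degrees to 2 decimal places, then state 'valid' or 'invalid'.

δ = 22.57°, valid

α = atan 0.65 = 33.02°;  2α = 66.05°
edge 0: e_0 = (+2.34, -1.53);  n_0 = (-0.5472, -0.8370)
edge 5: e_5 = (-2.51, +0.47);  n_5 = (+0.1841, +0.9829)
∠(n_0, n_5) = 157.43°
δ = |180° − 157.43°| = 22.57°
22.57° ≤ 2α = 66.05°  →  valid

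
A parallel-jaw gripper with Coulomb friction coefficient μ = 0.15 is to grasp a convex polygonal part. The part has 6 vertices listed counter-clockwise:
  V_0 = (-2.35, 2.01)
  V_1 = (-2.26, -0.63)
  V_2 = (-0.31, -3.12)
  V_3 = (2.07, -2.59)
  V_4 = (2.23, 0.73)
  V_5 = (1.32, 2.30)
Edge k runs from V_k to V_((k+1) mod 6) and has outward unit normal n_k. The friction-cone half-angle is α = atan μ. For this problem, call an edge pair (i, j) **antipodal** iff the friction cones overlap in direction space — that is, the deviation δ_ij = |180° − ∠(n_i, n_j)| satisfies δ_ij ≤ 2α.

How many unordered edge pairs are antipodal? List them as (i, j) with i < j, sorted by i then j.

α = atan 0.15 = 8.53°;  2α = 17.06°
n_0 = (-0.9994, -0.0341)
n_1 = (-0.7873, -0.6166)
n_2 = (+0.2174, -0.9761)
n_3 = (+0.9988, -0.0481)
n_4 = (+0.8652, +0.5015)
n_5 = (-0.0788, +0.9969)
  (0,1): δ = 143.89°  ·
  (0,2): δ = 79.40°  ·
  (0,3): δ = 4.71°  ✓
  (0,4): δ = 28.14°  ·
  (0,5): δ = 92.57°  ·
  (1,2): δ = 115.51°  ·
  (1,3): δ = 40.82°  ·
  (1,4): δ = 7.97°  ✓
  (1,5): δ = 56.45°  ·
  (2,3): δ = 105.31°  ·
  (2,4): δ = 72.46°  ·
  (2,5): δ = 8.04°  ✓
  (3,4): δ = 147.14°  ·
  (3,5): δ = 82.72°  ·
  (4,5): δ = 115.58°  ·
antipodal pairs: 3

count = 3; pairs: (0,3), (1,4), (2,5)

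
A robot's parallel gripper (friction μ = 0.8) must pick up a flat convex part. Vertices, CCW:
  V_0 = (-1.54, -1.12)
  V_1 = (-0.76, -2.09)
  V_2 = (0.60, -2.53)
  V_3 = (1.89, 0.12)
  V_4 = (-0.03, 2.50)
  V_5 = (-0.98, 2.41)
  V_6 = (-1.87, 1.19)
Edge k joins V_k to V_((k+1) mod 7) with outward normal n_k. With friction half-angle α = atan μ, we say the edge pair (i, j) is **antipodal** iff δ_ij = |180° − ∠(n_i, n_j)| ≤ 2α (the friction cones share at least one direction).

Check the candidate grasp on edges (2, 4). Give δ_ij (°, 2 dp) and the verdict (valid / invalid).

δ = 58.63°, valid

α = atan 0.8 = 38.66°;  2α = 77.32°
edge 2: e_2 = (+1.29, +2.65);  n_2 = (+0.8991, -0.4377)
edge 4: e_4 = (-0.95, -0.09);  n_4 = (-0.0943, +0.9955)
∠(n_2, n_4) = 121.37°
δ = |180° − 121.37°| = 58.63°
58.63° ≤ 2α = 77.32°  →  valid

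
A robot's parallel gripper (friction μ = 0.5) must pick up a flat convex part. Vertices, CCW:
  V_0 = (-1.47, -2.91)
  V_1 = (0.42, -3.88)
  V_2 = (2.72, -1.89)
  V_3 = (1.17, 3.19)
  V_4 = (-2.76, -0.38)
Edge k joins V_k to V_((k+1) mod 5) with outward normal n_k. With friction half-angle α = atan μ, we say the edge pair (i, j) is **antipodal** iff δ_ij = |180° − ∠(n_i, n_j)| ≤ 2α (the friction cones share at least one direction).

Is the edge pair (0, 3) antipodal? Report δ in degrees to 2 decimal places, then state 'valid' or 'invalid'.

α = atan 0.5 = 26.57°;  2α = 53.13°
edge 0: e_0 = (+1.89, -0.97);  n_0 = (-0.4566, -0.8897)
edge 3: e_3 = (-3.93, -3.57);  n_3 = (-0.6724, +0.7402)
∠(n_0, n_3) = 110.58°
δ = |180° − 110.58°| = 69.42°
69.42° > 2α = 53.13°  →  invalid

δ = 69.42°, invalid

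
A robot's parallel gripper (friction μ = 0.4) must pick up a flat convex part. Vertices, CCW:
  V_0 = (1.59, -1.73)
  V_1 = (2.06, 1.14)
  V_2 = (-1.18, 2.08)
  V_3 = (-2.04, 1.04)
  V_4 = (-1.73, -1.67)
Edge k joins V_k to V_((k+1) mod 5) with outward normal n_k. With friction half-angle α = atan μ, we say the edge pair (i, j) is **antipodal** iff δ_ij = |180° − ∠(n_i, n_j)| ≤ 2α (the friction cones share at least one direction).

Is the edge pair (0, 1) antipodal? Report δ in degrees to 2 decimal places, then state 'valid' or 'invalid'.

δ = 96.88°, invalid

α = atan 0.4 = 21.80°;  2α = 43.60°
edge 0: e_0 = (+0.47, +2.87);  n_0 = (+0.9869, -0.1616)
edge 1: e_1 = (-3.24, +0.94);  n_1 = (+0.2786, +0.9604)
∠(n_0, n_1) = 83.12°
δ = |180° − 83.12°| = 96.88°
96.88° > 2α = 43.60°  →  invalid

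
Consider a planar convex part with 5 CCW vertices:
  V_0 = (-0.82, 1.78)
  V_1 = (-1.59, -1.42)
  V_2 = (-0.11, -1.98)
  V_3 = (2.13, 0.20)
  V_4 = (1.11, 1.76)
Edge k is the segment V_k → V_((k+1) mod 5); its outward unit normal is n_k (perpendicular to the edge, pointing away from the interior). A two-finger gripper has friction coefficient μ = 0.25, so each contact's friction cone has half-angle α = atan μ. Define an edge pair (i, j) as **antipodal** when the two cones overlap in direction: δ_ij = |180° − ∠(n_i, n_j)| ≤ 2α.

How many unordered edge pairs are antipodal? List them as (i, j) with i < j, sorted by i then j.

count = 1; pairs: (1,4)

α = atan 0.25 = 14.04°;  2α = 28.07°
n_0 = (-0.9722, +0.2339)
n_1 = (-0.3539, -0.9353)
n_2 = (+0.6974, -0.7166)
n_3 = (+0.8370, +0.5472)
n_4 = (+0.0104, +0.9999)
  (0,1): δ = 97.20°  ·
  (0,2): δ = 32.25°  ·
  (0,3): δ = 46.71°  ·
  (0,4): δ = 102.94°  ·
  (1,2): δ = 115.05°  ·
  (1,3): δ = 36.10°  ·
  (1,4): δ = 20.13°  ✓
  (2,3): δ = 101.04°  ·
  (2,4): δ = 44.82°  ·
  (3,4): δ = 123.77°  ·
antipodal pairs: 1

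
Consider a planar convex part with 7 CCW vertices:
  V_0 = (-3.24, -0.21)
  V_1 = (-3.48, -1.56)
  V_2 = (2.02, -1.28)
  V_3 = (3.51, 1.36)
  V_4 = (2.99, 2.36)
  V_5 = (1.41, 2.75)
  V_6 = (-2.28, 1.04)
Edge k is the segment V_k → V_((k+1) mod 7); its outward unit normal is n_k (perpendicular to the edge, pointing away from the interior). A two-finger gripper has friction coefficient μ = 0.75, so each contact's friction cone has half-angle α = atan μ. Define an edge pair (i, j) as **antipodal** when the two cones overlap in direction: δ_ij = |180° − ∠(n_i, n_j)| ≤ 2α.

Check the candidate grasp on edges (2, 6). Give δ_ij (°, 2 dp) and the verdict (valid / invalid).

δ = 8.08°, valid

α = atan 0.75 = 36.87°;  2α = 73.74°
edge 2: e_2 = (+1.49, +2.64);  n_2 = (+0.8709, -0.4915)
edge 6: e_6 = (-0.96, -1.25);  n_6 = (-0.7931, +0.6091)
∠(n_2, n_6) = 171.92°
δ = |180° − 171.92°| = 8.08°
8.08° ≤ 2α = 73.74°  →  valid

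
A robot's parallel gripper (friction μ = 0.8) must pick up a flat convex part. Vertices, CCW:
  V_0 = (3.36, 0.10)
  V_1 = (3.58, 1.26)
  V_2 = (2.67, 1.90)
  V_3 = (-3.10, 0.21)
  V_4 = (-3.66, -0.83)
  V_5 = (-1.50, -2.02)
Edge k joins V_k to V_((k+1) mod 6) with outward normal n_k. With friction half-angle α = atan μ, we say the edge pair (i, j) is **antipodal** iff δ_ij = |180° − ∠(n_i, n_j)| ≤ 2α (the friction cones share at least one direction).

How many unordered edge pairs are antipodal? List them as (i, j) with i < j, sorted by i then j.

α = atan 0.8 = 38.66°;  2α = 77.32°
n_0 = (+0.9825, -0.1863)
n_1 = (+0.5753, +0.8180)
n_2 = (-0.2811, +0.9597)
n_3 = (-0.8805, +0.4741)
n_4 = (-0.4825, -0.8759)
n_5 = (+0.3998, -0.9166)
  (0,1): δ = 114.38°  ·
  (0,2): δ = 62.94°  ✓
  (0,3): δ = 17.56°  ✓
  (0,4): δ = 71.89°  ✓
  (0,5): δ = 124.31°  ·
  (1,2): δ = 128.56°  ·
  (1,3): δ = 83.18°  ·
  (1,4): δ = 6.27°  ✓
  (1,5): δ = 58.69°  ✓
  (2,3): δ = 134.63°  ·
  (2,4): δ = 45.18°  ✓
  (2,5): δ = 7.24°  ✓
  (3,4): δ = 90.55°  ·
  (3,5): δ = 38.13°  ✓
  (4,5): δ = 127.58°  ·
antipodal pairs: 8

count = 8; pairs: (0,2), (0,3), (0,4), (1,4), (1,5), (2,4), (2,5), (3,5)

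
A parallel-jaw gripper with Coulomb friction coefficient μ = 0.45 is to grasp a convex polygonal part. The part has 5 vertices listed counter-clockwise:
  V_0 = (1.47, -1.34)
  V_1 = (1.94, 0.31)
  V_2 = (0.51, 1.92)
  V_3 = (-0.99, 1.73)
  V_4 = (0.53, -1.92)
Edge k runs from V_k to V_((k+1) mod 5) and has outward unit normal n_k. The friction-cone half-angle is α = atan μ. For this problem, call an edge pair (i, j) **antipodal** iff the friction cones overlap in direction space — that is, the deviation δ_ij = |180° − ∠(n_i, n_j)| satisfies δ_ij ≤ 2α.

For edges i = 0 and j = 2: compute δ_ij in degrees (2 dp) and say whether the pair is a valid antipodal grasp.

α = atan 0.45 = 24.23°;  2α = 48.46°
edge 0: e_0 = (+0.47, +1.65);  n_0 = (+0.9617, -0.2740)
edge 2: e_2 = (-1.50, -0.19);  n_2 = (-0.1257, +0.9921)
∠(n_0, n_2) = 113.12°
δ = |180° − 113.12°| = 66.88°
66.88° > 2α = 48.46°  →  invalid

δ = 66.88°, invalid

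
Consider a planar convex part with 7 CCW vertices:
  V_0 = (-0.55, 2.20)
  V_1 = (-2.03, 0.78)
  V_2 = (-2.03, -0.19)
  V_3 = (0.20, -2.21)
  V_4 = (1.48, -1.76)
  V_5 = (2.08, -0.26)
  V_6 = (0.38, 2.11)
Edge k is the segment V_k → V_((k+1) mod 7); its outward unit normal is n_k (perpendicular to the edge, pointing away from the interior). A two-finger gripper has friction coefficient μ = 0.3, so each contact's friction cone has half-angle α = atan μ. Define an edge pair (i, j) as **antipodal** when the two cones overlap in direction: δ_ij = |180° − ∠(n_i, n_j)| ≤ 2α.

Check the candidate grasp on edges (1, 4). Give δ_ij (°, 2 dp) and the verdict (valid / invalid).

α = atan 0.3 = 16.70°;  2α = 33.40°
edge 1: e_1 = (+0.00, -0.97);  n_1 = (-1.0000, -0.0000)
edge 4: e_4 = (+0.60, +1.50);  n_4 = (+0.9285, -0.3714)
∠(n_1, n_4) = 158.20°
δ = |180° − 158.20°| = 21.80°
21.80° ≤ 2α = 33.40°  →  valid

δ = 21.80°, valid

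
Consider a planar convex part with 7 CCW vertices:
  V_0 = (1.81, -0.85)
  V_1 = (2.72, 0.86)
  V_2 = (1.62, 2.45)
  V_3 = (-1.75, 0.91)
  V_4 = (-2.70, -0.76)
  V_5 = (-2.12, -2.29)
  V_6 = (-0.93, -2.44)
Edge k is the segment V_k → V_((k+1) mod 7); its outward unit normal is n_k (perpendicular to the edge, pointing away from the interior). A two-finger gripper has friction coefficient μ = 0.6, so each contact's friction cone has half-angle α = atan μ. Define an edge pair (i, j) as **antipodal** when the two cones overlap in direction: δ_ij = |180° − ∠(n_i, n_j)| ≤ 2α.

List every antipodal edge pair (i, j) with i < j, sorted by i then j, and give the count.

count = 8; pairs: (0,2), (0,3), (0,4), (1,4), (1,5), (2,5), (2,6), (3,6)

α = atan 0.6 = 30.96°;  2α = 61.93°
n_0 = (+0.8828, -0.4698)
n_1 = (+0.8224, +0.5689)
n_2 = (-0.4156, +0.9095)
n_3 = (-0.8692, +0.4945)
n_4 = (-0.9351, -0.3545)
n_5 = (-0.1251, -0.9921)
n_6 = (+0.5019, -0.8649)
  (0,1): δ = 117.30°  ·
  (0,2): δ = 37.42°  ✓
  (0,3): δ = 1.61°  ✓
  (0,4): δ = 48.78°  ✓
  (0,5): δ = 110.84°  ·
  (0,6): δ = 148.15°  ·
  (1,2): δ = 100.12°  ·
  (1,3): δ = 64.31°  ·
  (1,4): δ = 13.92°  ✓
  (1,5): δ = 48.14°  ✓
  (1,6): δ = 85.45°  ·
  (2,3): δ = 144.19°  ·
  (2,4): δ = 93.80°  ·
  (2,5): δ = 31.74°  ✓
  (2,6): δ = 5.57°  ✓
  (3,4): δ = 129.61°  ·
  (3,5): δ = 67.55°  ·
  (3,6): δ = 30.24°  ✓
  (4,5): δ = 117.95°  ·
  (4,6): δ = 80.63°  ·
  (5,6): δ = 142.69°  ·
antipodal pairs: 8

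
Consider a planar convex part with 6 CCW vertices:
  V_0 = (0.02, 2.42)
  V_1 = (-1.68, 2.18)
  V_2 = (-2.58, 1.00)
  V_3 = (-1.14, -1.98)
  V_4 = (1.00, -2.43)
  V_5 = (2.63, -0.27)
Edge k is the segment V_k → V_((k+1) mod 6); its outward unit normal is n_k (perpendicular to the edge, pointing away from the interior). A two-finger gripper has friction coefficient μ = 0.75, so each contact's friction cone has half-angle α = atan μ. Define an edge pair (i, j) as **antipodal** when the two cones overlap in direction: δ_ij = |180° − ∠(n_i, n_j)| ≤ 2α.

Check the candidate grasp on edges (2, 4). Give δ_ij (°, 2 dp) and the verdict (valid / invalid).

δ = 62.83°, valid

α = atan 0.75 = 36.87°;  2α = 73.74°
edge 2: e_2 = (+1.44, -2.98);  n_2 = (-0.9004, -0.4351)
edge 4: e_4 = (+1.63, +2.16);  n_4 = (+0.7982, -0.6024)
∠(n_2, n_4) = 117.17°
δ = |180° − 117.17°| = 62.83°
62.83° ≤ 2α = 73.74°  →  valid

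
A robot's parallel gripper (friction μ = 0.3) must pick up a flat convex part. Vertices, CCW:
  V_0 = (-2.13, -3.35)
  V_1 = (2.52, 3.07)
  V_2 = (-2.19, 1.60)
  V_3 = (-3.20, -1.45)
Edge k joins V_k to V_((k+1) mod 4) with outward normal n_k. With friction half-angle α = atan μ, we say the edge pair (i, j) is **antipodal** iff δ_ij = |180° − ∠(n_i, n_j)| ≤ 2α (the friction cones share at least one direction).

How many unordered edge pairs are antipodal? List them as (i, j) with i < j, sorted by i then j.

α = atan 0.3 = 16.70°;  2α = 33.40°
n_0 = (+0.8099, -0.5866)
n_1 = (-0.2979, +0.9546)
n_2 = (-0.9493, +0.3144)
n_3 = (-0.8713, -0.4907)
  (0,1): δ = 36.75°  ·
  (0,2): δ = 17.59°  ✓
  (0,3): δ = 65.30°  ·
  (1,2): δ = 125.66°  ·
  (1,3): δ = 77.95°  ·
  (2,3): δ = 132.29°  ·
antipodal pairs: 1

count = 1; pairs: (0,2)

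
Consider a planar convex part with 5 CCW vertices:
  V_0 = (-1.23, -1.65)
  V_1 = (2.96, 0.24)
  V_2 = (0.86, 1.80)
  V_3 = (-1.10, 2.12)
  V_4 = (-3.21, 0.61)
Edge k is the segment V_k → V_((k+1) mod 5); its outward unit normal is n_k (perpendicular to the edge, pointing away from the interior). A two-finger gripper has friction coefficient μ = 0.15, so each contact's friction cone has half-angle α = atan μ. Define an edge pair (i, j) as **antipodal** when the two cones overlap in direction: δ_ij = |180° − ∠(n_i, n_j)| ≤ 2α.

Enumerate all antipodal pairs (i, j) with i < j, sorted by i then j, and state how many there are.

count = 2; pairs: (0,3), (1,4)

α = atan 0.15 = 8.53°;  2α = 17.06°
n_0 = (+0.4112, -0.9116)
n_1 = (+0.5963, +0.8027)
n_2 = (+0.1611, +0.9869)
n_3 = (-0.5820, +0.8132)
n_4 = (-0.7522, -0.6590)
  (0,1): δ = 60.89°  ·
  (0,2): δ = 33.55°  ·
  (0,3): δ = 11.31°  ✓
  (0,4): δ = 106.94°  ·
  (1,2): δ = 152.67°  ·
  (1,3): δ = 107.80°  ·
  (1,4): δ = 12.17°  ✓
  (2,3): δ = 135.14°  ·
  (2,4): δ = 39.51°  ·
  (3,4): δ = 84.37°  ·
antipodal pairs: 2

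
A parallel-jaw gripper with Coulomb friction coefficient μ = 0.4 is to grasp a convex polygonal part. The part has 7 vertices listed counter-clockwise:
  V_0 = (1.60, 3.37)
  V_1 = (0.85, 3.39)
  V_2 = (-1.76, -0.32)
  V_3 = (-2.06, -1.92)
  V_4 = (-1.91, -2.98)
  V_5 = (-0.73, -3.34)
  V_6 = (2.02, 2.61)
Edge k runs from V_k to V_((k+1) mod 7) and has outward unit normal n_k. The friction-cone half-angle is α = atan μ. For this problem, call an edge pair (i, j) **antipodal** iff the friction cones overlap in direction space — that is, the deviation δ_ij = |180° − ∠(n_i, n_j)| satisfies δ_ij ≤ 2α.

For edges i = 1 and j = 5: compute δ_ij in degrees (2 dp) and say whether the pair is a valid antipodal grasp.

α = atan 0.4 = 21.80°;  2α = 43.60°
edge 1: e_1 = (-2.61, -3.71);  n_1 = (-0.8179, +0.5754)
edge 5: e_5 = (+2.75, +5.95);  n_5 = (+0.9077, -0.4195)
∠(n_1, n_5) = 169.68°
δ = |180° − 169.68°| = 10.32°
10.32° ≤ 2α = 43.60°  →  valid

δ = 10.32°, valid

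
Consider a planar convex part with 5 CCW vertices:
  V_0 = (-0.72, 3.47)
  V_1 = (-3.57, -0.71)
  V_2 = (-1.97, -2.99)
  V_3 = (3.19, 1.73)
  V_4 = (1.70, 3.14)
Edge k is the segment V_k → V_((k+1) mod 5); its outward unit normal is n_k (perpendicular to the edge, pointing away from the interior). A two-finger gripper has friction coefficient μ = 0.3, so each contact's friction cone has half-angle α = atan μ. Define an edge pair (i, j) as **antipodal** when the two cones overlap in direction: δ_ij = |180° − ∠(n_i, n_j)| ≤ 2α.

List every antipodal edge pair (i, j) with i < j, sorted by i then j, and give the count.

count = 2; pairs: (0,2), (1,3)

α = atan 0.3 = 16.70°;  2α = 33.40°
n_0 = (-0.8262, +0.5633)
n_1 = (-0.8186, -0.5744)
n_2 = (+0.6749, -0.7379)
n_3 = (+0.6873, +0.7263)
n_4 = (+0.1351, +0.9908)
  (0,1): δ = 110.65°  ·
  (0,2): δ = 13.26°  ✓
  (0,3): δ = 80.87°  ·
  (0,4): δ = 116.52°  ·
  (1,2): δ = 82.61°  ·
  (1,3): δ = 11.52°  ✓
  (1,4): δ = 47.18°  ·
  (2,3): δ = 85.87°  ·
  (2,4): δ = 50.22°  ·
  (3,4): δ = 144.35°  ·
antipodal pairs: 2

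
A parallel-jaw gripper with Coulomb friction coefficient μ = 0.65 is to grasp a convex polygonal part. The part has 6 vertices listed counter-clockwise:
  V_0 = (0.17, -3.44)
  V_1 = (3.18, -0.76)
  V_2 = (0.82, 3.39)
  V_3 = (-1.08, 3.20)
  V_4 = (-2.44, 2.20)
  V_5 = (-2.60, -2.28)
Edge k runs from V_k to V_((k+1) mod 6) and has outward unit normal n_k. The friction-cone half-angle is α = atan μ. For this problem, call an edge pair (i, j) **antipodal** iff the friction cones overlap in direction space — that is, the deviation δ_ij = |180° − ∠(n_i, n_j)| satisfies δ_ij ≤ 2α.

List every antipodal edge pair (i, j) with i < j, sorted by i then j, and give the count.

count = 7; pairs: (0,2), (0,3), (0,4), (1,4), (1,5), (2,5), (3,5)

α = atan 0.65 = 33.02°;  2α = 66.05°
n_0 = (+0.6650, -0.7469)
n_1 = (+0.8693, +0.4943)
n_2 = (-0.0995, +0.9950)
n_3 = (-0.5924, +0.8057)
n_4 = (-0.9994, +0.0357)
n_5 = (-0.3863, -0.9224)
  (0,1): δ = 102.05°  ·
  (0,2): δ = 35.97°  ✓
  (0,3): δ = 5.35°  ✓
  (0,4): δ = 46.27°  ✓
  (0,5): δ = 115.60°  ·
  (1,2): δ = 113.92°  ·
  (1,3): δ = 83.30°  ·
  (1,4): δ = 31.67°  ✓
  (1,5): δ = 37.65°  ✓
  (2,3): δ = 149.38°  ·
  (2,4): δ = 97.76°  ·
  (2,5): δ = 28.43°  ✓
  (3,4): δ = 128.37°  ·
  (3,5): δ = 59.05°  ✓
  (4,5): δ = 110.68°  ·
antipodal pairs: 7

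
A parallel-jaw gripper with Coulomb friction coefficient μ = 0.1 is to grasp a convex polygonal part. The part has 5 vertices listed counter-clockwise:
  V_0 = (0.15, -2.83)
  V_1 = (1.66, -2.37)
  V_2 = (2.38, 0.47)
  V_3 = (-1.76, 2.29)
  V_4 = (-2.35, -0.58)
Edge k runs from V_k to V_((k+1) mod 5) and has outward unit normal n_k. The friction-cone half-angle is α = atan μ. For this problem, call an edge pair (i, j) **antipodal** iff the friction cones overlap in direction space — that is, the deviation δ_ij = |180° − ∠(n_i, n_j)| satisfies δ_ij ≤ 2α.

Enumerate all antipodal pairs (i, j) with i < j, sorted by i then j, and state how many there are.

count = 1; pairs: (1,3)

α = atan 0.1 = 5.71°;  2α = 11.42°
n_0 = (+0.2914, -0.9566)
n_1 = (+0.9693, -0.2457)
n_2 = (+0.4024, +0.9154)
n_3 = (-0.9795, +0.2014)
n_4 = (-0.6690, -0.7433)
  (0,1): δ = 121.17°  ·
  (0,2): δ = 40.67°  ·
  (0,3): δ = 61.44°  ·
  (0,4): δ = 121.07°  ·
  (1,2): δ = 99.50°  ·
  (1,3): δ = 2.61°  ✓
  (1,4): δ = 62.24°  ·
  (2,3): δ = 77.89°  ·
  (2,4): δ = 18.26°  ·
  (3,4): δ = 120.37°  ·
antipodal pairs: 1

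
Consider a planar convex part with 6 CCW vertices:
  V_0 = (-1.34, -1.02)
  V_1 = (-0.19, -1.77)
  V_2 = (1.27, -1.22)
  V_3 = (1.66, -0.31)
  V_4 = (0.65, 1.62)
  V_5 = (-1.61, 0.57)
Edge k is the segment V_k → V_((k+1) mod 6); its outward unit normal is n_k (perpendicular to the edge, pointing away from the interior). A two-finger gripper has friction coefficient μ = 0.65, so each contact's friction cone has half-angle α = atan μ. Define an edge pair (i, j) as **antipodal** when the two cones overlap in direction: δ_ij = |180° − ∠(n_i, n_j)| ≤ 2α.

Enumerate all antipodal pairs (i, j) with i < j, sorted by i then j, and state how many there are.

count = 6; pairs: (0,3), (0,4), (1,4), (2,4), (2,5), (3,5)

α = atan 0.65 = 33.02°;  2α = 66.05°
n_0 = (-0.5463, -0.8376)
n_1 = (+0.3525, -0.9358)
n_2 = (+0.9191, -0.3939)
n_3 = (+0.8860, +0.4637)
n_4 = (-0.4213, +0.9069)
n_5 = (-0.9859, -0.1674)
  (0,1): δ = 126.25°  ·
  (0,2): δ = 80.09°  ·
  (0,3): δ = 29.26°  ✓
  (0,4): δ = 58.03°  ✓
  (0,5): δ = 132.75°  ·
  (1,2): δ = 133.84°  ·
  (1,3): δ = 83.02°  ·
  (1,4): δ = 4.28°  ✓
  (1,5): δ = 79.00°  ·
  (2,3): δ = 129.18°  ·
  (2,4): δ = 41.88°  ✓
  (2,5): δ = 32.84°  ✓
  (3,4): δ = 92.70°  ·
  (3,5): δ = 17.99°  ✓
  (4,5): δ = 105.28°  ·
antipodal pairs: 6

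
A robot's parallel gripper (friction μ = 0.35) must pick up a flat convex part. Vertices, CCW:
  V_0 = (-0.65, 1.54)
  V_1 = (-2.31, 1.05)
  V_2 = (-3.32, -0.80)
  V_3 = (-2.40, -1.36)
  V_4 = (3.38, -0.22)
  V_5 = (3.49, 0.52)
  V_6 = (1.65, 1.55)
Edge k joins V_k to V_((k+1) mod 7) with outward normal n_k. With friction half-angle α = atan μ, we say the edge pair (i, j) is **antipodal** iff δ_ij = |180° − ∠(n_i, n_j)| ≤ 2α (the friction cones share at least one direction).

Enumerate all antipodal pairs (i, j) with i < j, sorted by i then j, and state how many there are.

α = atan 0.35 = 19.29°;  2α = 38.58°
n_0 = (-0.2831, +0.9591)
n_1 = (-0.8777, +0.4792)
n_2 = (-0.5199, -0.8542)
n_3 = (+0.1935, -0.9811)
n_4 = (+0.9891, -0.1470)
n_5 = (+0.4885, +0.8726)
n_6 = (-0.0043, +1.0000)
  (0,1): δ = 135.08°  ·
  (0,2): δ = 47.77°  ·
  (0,3): δ = 5.29°  ✓
  (0,4): δ = 65.10°  ·
  (0,5): δ = 134.32°  ·
  (0,6): δ = 163.80°  ·
  (1,2): δ = 92.70°  ·
  (1,3): δ = 50.21°  ·
  (1,4): δ = 20.18°  ✓
  (1,5): δ = 89.39°  ·
  (1,6): δ = 118.88°  ·
  (2,3): δ = 137.51°  ·
  (2,4): δ = 67.13°  ·
  (2,5): δ = 2.09°  ✓
  (2,6): δ = 31.58°  ✓
  (3,4): δ = 109.61°  ·
  (3,5): δ = 40.40°  ·
  (3,6): δ = 10.91°  ✓
  (4,5): δ = 110.78°  ·
  (4,6): δ = 81.30°  ·
  (5,6): δ = 150.51°  ·
antipodal pairs: 5

count = 5; pairs: (0,3), (1,4), (2,5), (2,6), (3,6)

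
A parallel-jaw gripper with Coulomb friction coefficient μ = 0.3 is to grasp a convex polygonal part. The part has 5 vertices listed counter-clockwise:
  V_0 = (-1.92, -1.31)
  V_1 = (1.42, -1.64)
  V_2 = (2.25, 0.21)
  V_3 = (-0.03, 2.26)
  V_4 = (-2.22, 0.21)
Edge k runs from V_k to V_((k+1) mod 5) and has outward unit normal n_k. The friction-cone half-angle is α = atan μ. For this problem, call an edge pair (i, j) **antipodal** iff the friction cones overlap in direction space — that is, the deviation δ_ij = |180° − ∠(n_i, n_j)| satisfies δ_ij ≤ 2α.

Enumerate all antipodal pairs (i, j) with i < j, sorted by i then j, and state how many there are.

count = 1; pairs: (1,3)

α = atan 0.3 = 16.70°;  2α = 33.40°
n_0 = (-0.0983, -0.9952)
n_1 = (+0.9124, -0.4093)
n_2 = (+0.6686, +0.7436)
n_3 = (-0.6834, +0.7301)
n_4 = (-0.9811, -0.1936)
  (0,1): δ = 108.52°  ·
  (0,2): δ = 36.32°  ·
  (0,3): δ = 48.75°  ·
  (0,4): δ = 106.81°  ·
  (1,2): δ = 107.80°  ·
  (1,3): δ = 22.73°  ✓
  (1,4): δ = 35.33°  ·
  (2,3): δ = 94.93°  ·
  (2,4): δ = 36.88°  ·
  (3,4): δ = 121.94°  ·
antipodal pairs: 1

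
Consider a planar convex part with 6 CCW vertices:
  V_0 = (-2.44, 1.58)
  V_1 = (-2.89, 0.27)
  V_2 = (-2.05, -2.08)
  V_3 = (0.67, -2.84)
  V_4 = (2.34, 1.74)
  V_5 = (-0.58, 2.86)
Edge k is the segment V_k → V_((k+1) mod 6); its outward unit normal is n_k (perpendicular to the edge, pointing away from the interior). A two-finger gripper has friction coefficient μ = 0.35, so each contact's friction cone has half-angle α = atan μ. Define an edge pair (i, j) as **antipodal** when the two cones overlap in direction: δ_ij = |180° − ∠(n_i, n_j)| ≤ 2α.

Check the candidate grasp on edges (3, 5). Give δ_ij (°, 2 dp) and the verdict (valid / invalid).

α = atan 0.35 = 19.29°;  2α = 38.58°
edge 3: e_3 = (+1.67, +4.58);  n_3 = (+0.9395, -0.3426)
edge 5: e_5 = (-1.86, -1.28);  n_5 = (-0.5669, +0.8238)
∠(n_3, n_5) = 144.57°
δ = |180° − 144.57°| = 35.43°
35.43° ≤ 2α = 38.58°  →  valid

δ = 35.43°, valid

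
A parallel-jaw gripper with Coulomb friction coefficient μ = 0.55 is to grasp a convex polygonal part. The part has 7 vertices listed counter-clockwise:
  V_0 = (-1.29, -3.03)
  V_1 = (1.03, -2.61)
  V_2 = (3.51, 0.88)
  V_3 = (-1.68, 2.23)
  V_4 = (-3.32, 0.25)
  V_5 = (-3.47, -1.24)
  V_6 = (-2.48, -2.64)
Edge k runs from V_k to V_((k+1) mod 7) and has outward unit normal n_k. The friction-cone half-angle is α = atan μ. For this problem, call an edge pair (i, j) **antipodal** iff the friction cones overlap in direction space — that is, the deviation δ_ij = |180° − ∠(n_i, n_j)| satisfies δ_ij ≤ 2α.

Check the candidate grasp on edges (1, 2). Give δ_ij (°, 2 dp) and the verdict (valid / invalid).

α = atan 0.55 = 28.81°;  2α = 57.62°
edge 1: e_1 = (+2.48, +3.49);  n_1 = (+0.8152, -0.5792)
edge 2: e_2 = (-5.19, +1.35);  n_2 = (+0.2517, +0.9678)
∠(n_1, n_2) = 110.82°
δ = |180° − 110.82°| = 69.18°
69.18° > 2α = 57.62°  →  invalid

δ = 69.18°, invalid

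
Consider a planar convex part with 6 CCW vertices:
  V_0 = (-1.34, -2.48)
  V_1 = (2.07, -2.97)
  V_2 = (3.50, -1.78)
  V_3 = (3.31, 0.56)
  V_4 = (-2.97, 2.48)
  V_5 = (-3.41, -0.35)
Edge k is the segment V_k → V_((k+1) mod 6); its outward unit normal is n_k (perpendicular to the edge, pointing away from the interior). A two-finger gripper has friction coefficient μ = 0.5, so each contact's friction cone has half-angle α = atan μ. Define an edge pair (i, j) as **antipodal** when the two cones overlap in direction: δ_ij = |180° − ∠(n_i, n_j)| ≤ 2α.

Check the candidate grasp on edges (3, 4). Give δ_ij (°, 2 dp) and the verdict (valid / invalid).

δ = 81.84°, invalid

α = atan 0.5 = 26.57°;  2α = 53.13°
edge 3: e_3 = (-6.28, +1.92);  n_3 = (+0.2924, +0.9563)
edge 4: e_4 = (-0.44, -2.83);  n_4 = (-0.9881, +0.1536)
∠(n_3, n_4) = 98.16°
δ = |180° − 98.16°| = 81.84°
81.84° > 2α = 53.13°  →  invalid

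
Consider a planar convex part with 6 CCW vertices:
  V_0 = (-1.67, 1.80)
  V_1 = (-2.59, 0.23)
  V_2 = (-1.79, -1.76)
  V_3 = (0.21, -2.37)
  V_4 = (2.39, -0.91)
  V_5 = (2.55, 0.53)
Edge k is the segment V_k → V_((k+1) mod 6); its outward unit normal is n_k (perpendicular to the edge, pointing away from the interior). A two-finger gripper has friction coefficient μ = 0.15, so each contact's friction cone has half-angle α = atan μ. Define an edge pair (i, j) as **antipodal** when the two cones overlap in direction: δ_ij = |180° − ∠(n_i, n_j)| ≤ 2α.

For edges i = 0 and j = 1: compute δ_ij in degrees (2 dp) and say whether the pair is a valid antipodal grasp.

α = atan 0.15 = 8.53°;  2α = 17.06°
edge 0: e_0 = (-0.92, -1.57);  n_0 = (-0.8628, +0.5056)
edge 1: e_1 = (+0.80, -1.99);  n_1 = (-0.9278, -0.3730)
∠(n_0, n_1) = 52.27°
δ = |180° − 52.27°| = 127.73°
127.73° > 2α = 17.06°  →  invalid

δ = 127.73°, invalid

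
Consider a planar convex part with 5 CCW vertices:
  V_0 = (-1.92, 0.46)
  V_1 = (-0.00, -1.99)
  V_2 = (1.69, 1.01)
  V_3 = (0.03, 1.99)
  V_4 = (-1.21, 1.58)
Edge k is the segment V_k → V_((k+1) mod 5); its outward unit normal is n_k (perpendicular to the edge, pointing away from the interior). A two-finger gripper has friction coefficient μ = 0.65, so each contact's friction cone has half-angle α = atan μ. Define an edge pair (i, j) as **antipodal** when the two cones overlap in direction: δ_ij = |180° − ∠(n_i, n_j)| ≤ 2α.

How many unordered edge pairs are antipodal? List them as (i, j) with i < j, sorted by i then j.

α = atan 0.65 = 33.02°;  2α = 66.05°
n_0 = (-0.7871, -0.6168)
n_1 = (+0.8713, -0.4908)
n_2 = (+0.5084, +0.8611)
n_3 = (-0.3139, +0.9494)
n_4 = (-0.8446, +0.5354)
  (0,1): δ = 67.48°  ·
  (0,2): δ = 21.36°  ✓
  (0,3): δ = 70.21°  ·
  (0,4): δ = 109.54°  ·
  (1,2): δ = 91.16°  ·
  (1,3): δ = 42.31°  ✓
  (1,4): δ = 2.98°  ✓
  (2,3): δ = 131.15°  ·
  (2,4): δ = 91.82°  ·
  (3,4): δ = 140.67°  ·
antipodal pairs: 3

count = 3; pairs: (0,2), (1,3), (1,4)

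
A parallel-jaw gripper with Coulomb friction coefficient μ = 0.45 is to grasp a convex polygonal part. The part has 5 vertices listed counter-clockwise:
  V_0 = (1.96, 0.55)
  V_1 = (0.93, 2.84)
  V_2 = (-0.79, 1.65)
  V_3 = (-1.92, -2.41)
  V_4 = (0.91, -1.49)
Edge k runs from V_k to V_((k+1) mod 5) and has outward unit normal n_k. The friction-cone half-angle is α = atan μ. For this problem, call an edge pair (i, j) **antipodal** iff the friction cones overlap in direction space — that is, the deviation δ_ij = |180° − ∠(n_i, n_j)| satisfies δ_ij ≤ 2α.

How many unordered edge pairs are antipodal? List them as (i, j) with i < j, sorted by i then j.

count = 4; pairs: (0,2), (1,3), (1,4), (2,4)

α = atan 0.45 = 24.23°;  2α = 48.46°
n_0 = (+0.9120, +0.4102)
n_1 = (-0.5690, +0.8224)
n_2 = (-0.9634, +0.2681)
n_3 = (+0.3092, -0.9510)
n_4 = (+0.8891, -0.4576)
  (0,1): δ = 79.54°  ·
  (0,2): δ = 39.77°  ✓
  (0,3): δ = 83.79°  ·
  (0,4): δ = 128.55°  ·
  (1,2): δ = 140.23°  ·
  (1,3): δ = 16.67°  ✓
  (1,4): δ = 28.09°  ✓
  (2,3): δ = 56.44°  ·
  (2,4): δ = 11.68°  ✓
  (3,4): δ = 135.24°  ·
antipodal pairs: 4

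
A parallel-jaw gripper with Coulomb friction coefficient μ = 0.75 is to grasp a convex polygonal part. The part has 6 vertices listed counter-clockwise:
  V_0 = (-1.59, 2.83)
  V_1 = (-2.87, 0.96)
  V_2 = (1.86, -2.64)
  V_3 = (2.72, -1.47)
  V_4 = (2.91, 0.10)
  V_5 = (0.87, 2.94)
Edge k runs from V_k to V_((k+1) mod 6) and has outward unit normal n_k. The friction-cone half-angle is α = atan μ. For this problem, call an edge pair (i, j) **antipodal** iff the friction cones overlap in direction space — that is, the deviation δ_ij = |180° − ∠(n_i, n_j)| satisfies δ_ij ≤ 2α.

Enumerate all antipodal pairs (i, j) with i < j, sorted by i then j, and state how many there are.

α = atan 0.75 = 36.87°;  2α = 73.74°
n_0 = (-0.8252, +0.5648)
n_1 = (-0.6056, -0.7957)
n_2 = (+0.8057, -0.5923)
n_3 = (+0.9928, -0.1201)
n_4 = (+0.8122, +0.5834)
n_5 = (-0.0447, +0.9990)
  (0,1): δ = 92.88°  ·
  (0,2): δ = 1.93°  ✓
  (0,3): δ = 27.49°  ✓
  (0,4): δ = 70.08°  ✓
  (0,5): δ = 126.95°  ·
  (1,2): δ = 89.04°  ·
  (1,3): δ = 59.63°  ✓
  (1,4): δ = 17.04°  ✓
  (1,5): δ = 39.84°  ✓
  (2,3): δ = 150.58°  ·
  (2,4): δ = 107.99°  ·
  (2,5): δ = 51.12°  ✓
  (3,4): δ = 137.41°  ·
  (3,5): δ = 80.54°  ·
  (4,5): δ = 123.13°  ·
antipodal pairs: 7

count = 7; pairs: (0,2), (0,3), (0,4), (1,3), (1,4), (1,5), (2,5)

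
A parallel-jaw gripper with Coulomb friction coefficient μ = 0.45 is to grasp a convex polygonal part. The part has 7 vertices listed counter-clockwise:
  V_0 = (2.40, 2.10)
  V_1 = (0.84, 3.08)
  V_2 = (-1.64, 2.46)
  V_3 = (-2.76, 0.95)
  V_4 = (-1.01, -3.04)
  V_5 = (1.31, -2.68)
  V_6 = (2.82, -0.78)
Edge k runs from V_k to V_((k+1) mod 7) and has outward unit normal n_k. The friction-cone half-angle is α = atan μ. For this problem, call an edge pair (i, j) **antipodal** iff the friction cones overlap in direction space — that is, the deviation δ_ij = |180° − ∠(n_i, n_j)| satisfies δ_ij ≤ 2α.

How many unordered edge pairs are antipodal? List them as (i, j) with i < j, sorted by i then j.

α = atan 0.45 = 24.23°;  2α = 48.46°
n_0 = (+0.5319, +0.8468)
n_1 = (-0.2425, +0.9701)
n_2 = (-0.8032, +0.5957)
n_3 = (-0.9158, -0.4017)
n_4 = (+0.1533, -0.9882)
n_5 = (+0.7829, -0.6222)
n_6 = (+0.9895, +0.1443)
  (0,1): δ = 133.83°  ·
  (0,2): δ = 94.43°  ·
  (0,3): δ = 34.18°  ✓
  (0,4): δ = 40.96°  ✓
  (0,5): δ = 83.66°  ·
  (0,6): δ = 130.43°  ·
  (1,2): δ = 140.60°  ·
  (1,3): δ = 80.35°  ·
  (1,4): δ = 5.22°  ✓
  (1,5): δ = 37.49°  ✓
  (1,6): δ = 84.26°  ·
  (2,3): δ = 119.75°  ·
  (2,4): δ = 44.61°  ✓
  (2,5): δ = 1.91°  ✓
  (2,6): δ = 44.86°  ✓
  (3,4): δ = 104.86°  ·
  (3,5): δ = 62.16°  ·
  (3,6): δ = 15.38°  ✓
  (4,5): δ = 137.30°  ·
  (4,6): δ = 90.52°  ·
  (5,6): δ = 133.23°  ·
antipodal pairs: 8

count = 8; pairs: (0,3), (0,4), (1,4), (1,5), (2,4), (2,5), (2,6), (3,6)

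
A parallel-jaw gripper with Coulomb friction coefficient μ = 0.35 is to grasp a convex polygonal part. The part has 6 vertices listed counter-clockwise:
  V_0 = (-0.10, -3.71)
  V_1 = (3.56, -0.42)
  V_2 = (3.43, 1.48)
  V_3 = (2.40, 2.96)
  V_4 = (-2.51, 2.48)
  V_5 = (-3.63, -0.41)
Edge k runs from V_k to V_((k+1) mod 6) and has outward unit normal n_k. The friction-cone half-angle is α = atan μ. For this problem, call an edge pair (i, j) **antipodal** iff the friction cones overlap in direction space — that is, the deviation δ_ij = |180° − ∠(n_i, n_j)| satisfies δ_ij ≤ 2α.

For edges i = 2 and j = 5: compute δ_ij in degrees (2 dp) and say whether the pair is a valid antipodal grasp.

α = atan 0.35 = 19.29°;  2α = 38.58°
edge 2: e_2 = (-1.03, +1.48);  n_2 = (+0.8208, +0.5712)
edge 5: e_5 = (+3.53, -3.30);  n_5 = (-0.6829, -0.7305)
∠(n_2, n_5) = 167.91°
δ = |180° − 167.91°| = 12.09°
12.09° ≤ 2α = 38.58°  →  valid

δ = 12.09°, valid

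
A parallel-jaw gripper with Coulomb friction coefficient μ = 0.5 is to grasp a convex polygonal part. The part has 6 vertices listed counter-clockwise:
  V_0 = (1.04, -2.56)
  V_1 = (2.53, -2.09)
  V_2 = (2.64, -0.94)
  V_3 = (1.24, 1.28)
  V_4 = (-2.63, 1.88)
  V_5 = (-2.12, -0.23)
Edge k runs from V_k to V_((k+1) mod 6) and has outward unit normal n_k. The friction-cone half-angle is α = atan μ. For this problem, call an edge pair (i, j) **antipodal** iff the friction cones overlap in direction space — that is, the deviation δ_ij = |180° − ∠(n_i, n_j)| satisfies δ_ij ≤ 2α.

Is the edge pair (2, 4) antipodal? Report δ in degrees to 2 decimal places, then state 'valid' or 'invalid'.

δ = 18.65°, valid

α = atan 0.5 = 26.57°;  2α = 53.13°
edge 2: e_2 = (-1.40, +2.22);  n_2 = (+0.8459, +0.5334)
edge 4: e_4 = (+0.51, -2.11);  n_4 = (-0.9720, -0.2349)
∠(n_2, n_4) = 161.35°
δ = |180° − 161.35°| = 18.65°
18.65° ≤ 2α = 53.13°  →  valid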